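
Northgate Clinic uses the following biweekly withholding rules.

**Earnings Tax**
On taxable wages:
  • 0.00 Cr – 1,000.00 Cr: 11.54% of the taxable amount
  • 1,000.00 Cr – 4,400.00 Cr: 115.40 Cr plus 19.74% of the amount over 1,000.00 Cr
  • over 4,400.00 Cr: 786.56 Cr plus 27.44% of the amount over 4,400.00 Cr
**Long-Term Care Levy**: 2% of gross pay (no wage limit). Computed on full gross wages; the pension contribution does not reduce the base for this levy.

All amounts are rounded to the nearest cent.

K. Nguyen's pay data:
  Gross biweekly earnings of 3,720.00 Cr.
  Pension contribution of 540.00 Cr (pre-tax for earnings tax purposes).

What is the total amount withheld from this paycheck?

620.13 Cr

Earnings Tax: taxable = 3,720.00 Cr − 540.00 Cr = 3,180.00 Cr
  115.40 Cr + 19.74% × (3,180.00 Cr − 1,000.00 Cr) = 115.40 Cr + 19.74% × 2,180.00 Cr = 545.73 Cr
Long-Term Care Levy: 2% × 3,720.00 Cr = 74.40 Cr
Total: 545.73 Cr + 74.40 Cr = 620.13 Cr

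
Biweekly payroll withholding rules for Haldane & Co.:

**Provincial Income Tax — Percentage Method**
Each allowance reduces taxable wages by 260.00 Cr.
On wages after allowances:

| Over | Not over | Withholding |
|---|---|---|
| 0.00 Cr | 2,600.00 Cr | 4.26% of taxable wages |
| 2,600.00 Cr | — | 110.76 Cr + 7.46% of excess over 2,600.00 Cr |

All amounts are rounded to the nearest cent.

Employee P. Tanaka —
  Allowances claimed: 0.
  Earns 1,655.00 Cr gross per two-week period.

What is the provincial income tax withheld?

70.50 Cr

Provincial Income Tax: taxable = 1,655.00 Cr
  4.26% × 1,655.00 Cr = 70.50 Cr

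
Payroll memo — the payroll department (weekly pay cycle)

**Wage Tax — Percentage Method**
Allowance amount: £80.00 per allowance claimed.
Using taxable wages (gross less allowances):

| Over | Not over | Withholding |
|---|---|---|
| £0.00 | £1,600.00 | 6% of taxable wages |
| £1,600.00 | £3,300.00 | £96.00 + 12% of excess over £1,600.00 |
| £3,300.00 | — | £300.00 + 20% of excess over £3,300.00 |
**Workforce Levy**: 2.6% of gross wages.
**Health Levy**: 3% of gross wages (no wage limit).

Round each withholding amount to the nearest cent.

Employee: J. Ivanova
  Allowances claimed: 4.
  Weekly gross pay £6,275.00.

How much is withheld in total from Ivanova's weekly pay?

£1,182.40

Wage Tax: taxable = £6,275.00 − 4×£80.00 = £5,955.00
  £300.00 + 20% × (£5,955.00 − £3,300.00) = £300.00 + 20% × £2,655.00 = £831.00
Workforce Levy: 2.6% × £6,275.00 = £163.15
Health Levy: 3% × £6,275.00 = £188.25
Total: £831.00 + £163.15 + £188.25 = £1,182.40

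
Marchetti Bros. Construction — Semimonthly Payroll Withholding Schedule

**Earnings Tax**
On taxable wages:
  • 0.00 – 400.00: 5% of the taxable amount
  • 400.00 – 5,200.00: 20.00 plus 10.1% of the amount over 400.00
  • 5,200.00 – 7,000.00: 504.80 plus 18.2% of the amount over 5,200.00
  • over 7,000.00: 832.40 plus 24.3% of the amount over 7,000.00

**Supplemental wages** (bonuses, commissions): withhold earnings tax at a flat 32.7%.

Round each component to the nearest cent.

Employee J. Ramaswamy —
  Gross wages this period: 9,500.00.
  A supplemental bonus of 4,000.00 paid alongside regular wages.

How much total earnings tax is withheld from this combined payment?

2,747.90

Earnings Tax: taxable = 9,500.00
  832.40 + 24.3% × (9,500.00 − 7,000.00) = 832.40 + 24.3% × 2,500.00 = 1,439.90
Supplemental (32.7% flat on bonus): 32.7% × 4,000.00 = 1,308.00
Total earnings tax: 1,439.90 + 1,308.00 = 2,747.90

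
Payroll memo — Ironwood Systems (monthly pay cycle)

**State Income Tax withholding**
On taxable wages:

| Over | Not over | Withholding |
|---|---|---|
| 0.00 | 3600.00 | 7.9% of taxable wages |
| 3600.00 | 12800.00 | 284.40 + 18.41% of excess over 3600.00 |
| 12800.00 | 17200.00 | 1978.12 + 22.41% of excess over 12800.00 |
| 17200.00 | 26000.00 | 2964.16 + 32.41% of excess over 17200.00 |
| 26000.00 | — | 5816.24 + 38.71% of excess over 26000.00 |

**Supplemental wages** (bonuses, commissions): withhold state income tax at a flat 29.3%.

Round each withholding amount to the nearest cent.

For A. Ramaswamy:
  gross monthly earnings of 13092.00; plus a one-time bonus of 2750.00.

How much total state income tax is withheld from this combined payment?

State Income Tax: taxable = 13092.00
  1978.12 + 22.41% × (13092.00 − 12800.00) = 1978.12 + 22.41% × 292.00 = 2043.56
Supplemental (29.3% flat on bonus): 29.3% × 2750.00 = 805.75
Total state income tax: 2043.56 + 805.75 = 2849.31

2849.31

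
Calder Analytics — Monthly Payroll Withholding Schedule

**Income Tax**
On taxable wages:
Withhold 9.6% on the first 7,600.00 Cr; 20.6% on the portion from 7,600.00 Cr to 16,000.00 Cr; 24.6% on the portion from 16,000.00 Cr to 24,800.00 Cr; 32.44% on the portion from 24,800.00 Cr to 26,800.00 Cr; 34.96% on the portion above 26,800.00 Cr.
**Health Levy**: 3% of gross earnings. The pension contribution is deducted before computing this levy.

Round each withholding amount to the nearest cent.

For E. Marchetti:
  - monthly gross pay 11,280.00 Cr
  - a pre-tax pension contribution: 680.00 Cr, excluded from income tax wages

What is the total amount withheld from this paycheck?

Income Tax: taxable = 11,280.00 Cr − 680.00 Cr = 10,600.00 Cr
  729.60 Cr + 20.6% × (10,600.00 Cr − 7,600.00 Cr) = 729.60 Cr + 20.6% × 3,000.00 Cr = 1,347.60 Cr
Health Levy: 3% × 10,600.00 Cr = 318.00 Cr
Total: 1,347.60 Cr + 318.00 Cr = 1,665.60 Cr

1,665.60 Cr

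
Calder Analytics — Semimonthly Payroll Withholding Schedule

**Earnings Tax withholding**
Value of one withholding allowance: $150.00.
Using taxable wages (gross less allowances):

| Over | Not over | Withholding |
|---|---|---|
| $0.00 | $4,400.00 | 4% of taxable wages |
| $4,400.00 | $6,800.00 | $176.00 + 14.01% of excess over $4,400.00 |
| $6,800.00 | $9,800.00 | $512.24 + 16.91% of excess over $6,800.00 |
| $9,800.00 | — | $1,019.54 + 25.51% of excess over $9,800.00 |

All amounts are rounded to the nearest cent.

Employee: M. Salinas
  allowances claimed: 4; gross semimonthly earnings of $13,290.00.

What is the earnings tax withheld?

Earnings Tax: taxable = $13,290.00 − 4×$150.00 = $12,690.00
  $1,019.54 + 25.51% × ($12,690.00 − $9,800.00) = $1,019.54 + 25.51% × $2,890.00 = $1,756.78

$1,756.78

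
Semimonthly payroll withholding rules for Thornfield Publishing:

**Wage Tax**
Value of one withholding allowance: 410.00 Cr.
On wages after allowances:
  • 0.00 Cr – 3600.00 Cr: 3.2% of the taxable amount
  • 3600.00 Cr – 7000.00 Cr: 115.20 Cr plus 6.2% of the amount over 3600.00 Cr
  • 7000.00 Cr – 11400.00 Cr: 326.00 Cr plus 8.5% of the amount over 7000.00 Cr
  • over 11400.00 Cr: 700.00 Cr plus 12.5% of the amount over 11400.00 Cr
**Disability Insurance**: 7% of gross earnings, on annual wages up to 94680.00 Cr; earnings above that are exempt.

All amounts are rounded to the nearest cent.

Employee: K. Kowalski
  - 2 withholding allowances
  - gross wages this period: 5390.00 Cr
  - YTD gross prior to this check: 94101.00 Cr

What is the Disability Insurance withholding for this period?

40.53 Cr

Disability Insurance: cap 94680.00 Cr − YTD 94101.00 Cr = 579.00 Cr subject; 7% × 579.00 Cr = 40.53 Cr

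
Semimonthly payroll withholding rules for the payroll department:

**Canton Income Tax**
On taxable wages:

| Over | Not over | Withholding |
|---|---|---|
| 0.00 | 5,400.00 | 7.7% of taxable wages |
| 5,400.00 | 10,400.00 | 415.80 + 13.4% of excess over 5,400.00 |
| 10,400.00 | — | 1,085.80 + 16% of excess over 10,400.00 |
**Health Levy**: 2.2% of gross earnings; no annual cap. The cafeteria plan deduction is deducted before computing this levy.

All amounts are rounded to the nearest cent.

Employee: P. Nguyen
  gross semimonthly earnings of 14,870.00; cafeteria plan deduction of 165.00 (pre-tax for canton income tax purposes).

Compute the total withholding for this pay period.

Canton Income Tax: taxable = 14,870.00 − 165.00 = 14,705.00
  1,085.80 + 16% × (14,705.00 − 10,400.00) = 1,085.80 + 16% × 4,305.00 = 1,774.60
Health Levy: 2.2% × 14,705.00 = 323.51
Total: 1,774.60 + 323.51 = 2,098.11

2,098.11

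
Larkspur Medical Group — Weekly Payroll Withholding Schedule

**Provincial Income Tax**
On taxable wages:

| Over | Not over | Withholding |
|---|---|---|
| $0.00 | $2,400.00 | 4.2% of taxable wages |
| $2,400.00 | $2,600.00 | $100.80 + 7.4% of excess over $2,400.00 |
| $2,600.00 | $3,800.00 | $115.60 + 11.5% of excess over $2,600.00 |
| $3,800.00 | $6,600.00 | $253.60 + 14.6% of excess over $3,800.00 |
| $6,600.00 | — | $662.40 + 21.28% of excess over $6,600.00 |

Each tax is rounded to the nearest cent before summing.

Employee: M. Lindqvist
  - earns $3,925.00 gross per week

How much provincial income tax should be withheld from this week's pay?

Provincial Income Tax: taxable = $3,925.00
  $253.60 + 14.6% × ($3,925.00 − $3,800.00) = $253.60 + 14.6% × $125.00 = $271.85

$271.85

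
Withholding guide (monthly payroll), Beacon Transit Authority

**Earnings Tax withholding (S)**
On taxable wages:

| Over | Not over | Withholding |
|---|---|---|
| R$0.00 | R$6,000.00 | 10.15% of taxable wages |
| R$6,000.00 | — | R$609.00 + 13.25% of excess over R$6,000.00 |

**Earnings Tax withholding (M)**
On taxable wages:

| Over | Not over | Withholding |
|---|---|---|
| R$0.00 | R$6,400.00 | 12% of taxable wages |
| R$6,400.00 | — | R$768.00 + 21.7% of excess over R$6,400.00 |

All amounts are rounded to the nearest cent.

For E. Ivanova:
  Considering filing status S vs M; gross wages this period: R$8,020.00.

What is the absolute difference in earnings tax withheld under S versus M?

Earnings Tax (S): taxable = R$8,020.00
  R$609.00 + 13.25% × (R$8,020.00 − R$6,000.00) = R$609.00 + 13.25% × R$2,020.00 = R$876.65
Earnings Tax (M): taxable = R$8,020.00
  R$768.00 + 21.7% × (R$8,020.00 − R$6,400.00) = R$768.00 + 21.7% × R$1,620.00 = R$1,119.54
Difference: |R$876.65 − R$1,119.54| = R$242.89 (higher under M)

R$242.89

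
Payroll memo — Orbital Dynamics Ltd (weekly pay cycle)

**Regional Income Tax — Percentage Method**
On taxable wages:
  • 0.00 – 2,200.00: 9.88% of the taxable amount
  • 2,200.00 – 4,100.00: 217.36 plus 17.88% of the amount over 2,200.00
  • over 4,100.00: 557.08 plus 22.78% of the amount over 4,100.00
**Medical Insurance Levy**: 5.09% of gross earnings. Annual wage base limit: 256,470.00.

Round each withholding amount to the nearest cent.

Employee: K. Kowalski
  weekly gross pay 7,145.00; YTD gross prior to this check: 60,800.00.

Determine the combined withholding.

1,614.41

Regional Income Tax: taxable = 7,145.00
  557.08 + 22.78% × (7,145.00 − 4,100.00) = 557.08 + 22.78% × 3,045.00 = 1,250.73
Medical Insurance Levy: 5.09% × 7,145.00 = 363.68
Total: 1,250.73 + 363.68 = 1,614.41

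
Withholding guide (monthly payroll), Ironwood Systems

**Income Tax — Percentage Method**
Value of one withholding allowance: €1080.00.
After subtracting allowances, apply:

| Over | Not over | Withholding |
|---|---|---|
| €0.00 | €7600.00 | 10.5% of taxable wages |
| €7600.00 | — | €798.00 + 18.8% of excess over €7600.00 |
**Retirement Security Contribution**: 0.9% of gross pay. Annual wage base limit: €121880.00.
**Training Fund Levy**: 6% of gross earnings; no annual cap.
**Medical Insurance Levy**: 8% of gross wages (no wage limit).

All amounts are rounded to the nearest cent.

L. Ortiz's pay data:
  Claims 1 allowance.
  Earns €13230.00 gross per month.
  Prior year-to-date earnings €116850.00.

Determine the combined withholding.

Income Tax: taxable = €13230.00 − 1×€1080.00 = €12150.00
  €798.00 + 18.8% × (€12150.00 − €7600.00) = €798.00 + 18.8% × €4550.00 = €1653.40
Retirement Security Contribution: cap €121880.00 − YTD €116850.00 = €5030.00 subject; 0.9% × €5030.00 = €45.27
Training Fund Levy: 6% × €13230.00 = €793.80
Medical Insurance Levy: 8% × €13230.00 = €1058.40
Total: €1653.40 + €45.27 + €793.80 + €1058.40 = €3550.87

€3550.87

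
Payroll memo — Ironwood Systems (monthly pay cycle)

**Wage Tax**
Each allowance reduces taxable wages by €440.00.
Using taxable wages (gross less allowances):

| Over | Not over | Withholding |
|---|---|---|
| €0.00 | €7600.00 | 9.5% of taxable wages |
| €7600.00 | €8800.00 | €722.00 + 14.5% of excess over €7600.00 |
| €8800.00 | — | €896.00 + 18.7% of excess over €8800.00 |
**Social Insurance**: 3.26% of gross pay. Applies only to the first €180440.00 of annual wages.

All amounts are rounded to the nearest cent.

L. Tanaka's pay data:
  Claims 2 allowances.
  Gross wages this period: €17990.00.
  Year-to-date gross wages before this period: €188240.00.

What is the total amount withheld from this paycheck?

Wage Tax: taxable = €17990.00 − 2×€440.00 = €17110.00
  €896.00 + 18.7% × (€17110.00 − €8800.00) = €896.00 + 18.7% × €8310.00 = €2449.97
Social Insurance: YTD €188240.00 ≥ cap €180440.00 → €0.00
Total: €2449.97 + €0.00 = €2449.97

€2449.97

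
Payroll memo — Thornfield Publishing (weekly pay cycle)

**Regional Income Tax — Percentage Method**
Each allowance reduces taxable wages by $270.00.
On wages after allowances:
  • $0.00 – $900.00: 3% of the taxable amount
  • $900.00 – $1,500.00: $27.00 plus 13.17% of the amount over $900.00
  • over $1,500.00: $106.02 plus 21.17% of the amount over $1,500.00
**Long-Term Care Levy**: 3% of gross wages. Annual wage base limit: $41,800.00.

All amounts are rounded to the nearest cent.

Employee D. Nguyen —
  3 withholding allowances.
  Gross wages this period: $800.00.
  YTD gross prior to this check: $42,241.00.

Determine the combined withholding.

Regional Income Tax: taxable = $800.00 − 3×$270.00 = $-10.00
  Taxable ≤ 0 → $0.00
Long-Term Care Levy: YTD $42,241.00 ≥ cap $41,800.00 → $0.00
Total: $0.00 + $0.00 = $0.00

$0.00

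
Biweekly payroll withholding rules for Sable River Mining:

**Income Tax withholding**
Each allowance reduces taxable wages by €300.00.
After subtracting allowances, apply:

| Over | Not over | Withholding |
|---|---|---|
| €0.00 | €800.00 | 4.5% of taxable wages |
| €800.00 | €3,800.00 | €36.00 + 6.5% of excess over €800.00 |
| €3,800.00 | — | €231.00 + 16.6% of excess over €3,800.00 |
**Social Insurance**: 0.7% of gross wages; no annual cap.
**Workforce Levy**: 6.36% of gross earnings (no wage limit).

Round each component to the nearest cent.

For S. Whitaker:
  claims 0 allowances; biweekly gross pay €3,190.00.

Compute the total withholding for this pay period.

Income Tax: taxable = €3,190.00
  €36.00 + 6.5% × (€3,190.00 − €800.00) = €36.00 + 6.5% × €2,390.00 = €191.35
Social Insurance: 0.7% × €3,190.00 = €22.33
Workforce Levy: 6.36% × €3,190.00 = €202.88
Total: €191.35 + €22.33 + €202.88 = €416.56

€416.56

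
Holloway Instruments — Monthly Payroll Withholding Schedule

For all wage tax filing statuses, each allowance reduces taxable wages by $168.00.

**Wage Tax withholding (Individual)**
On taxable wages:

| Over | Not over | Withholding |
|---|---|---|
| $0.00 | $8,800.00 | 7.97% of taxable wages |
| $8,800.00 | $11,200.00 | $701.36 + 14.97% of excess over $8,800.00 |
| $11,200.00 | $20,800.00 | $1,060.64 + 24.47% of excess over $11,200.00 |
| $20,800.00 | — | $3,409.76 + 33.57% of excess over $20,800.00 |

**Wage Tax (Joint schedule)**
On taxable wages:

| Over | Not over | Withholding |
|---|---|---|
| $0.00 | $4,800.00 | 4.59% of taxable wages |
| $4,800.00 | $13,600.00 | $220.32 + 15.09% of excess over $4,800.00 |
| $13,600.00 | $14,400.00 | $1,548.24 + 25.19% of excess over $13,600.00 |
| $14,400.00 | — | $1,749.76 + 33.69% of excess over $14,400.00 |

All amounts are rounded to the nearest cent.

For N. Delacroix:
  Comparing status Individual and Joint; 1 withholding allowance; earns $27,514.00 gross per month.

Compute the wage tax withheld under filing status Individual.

$5,607.25

Wage Tax (Individual): taxable = $27,514.00 − 1×$168.00 = $27,346.00
  $3,409.76 + 33.57% × ($27,346.00 − $20,800.00) = $3,409.76 + 33.57% × $6,546.00 = $5,607.25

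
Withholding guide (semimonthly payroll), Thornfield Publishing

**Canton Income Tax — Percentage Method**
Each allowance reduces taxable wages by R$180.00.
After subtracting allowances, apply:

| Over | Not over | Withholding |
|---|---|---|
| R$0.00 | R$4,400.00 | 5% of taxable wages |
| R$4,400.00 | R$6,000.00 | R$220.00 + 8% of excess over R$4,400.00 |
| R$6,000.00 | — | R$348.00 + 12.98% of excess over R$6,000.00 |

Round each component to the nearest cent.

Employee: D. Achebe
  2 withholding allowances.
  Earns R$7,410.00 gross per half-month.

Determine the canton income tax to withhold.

R$484.29

Canton Income Tax: taxable = R$7,410.00 − 2×R$180.00 = R$7,050.00
  R$348.00 + 12.98% × (R$7,050.00 − R$6,000.00) = R$348.00 + 12.98% × R$1,050.00 = R$484.29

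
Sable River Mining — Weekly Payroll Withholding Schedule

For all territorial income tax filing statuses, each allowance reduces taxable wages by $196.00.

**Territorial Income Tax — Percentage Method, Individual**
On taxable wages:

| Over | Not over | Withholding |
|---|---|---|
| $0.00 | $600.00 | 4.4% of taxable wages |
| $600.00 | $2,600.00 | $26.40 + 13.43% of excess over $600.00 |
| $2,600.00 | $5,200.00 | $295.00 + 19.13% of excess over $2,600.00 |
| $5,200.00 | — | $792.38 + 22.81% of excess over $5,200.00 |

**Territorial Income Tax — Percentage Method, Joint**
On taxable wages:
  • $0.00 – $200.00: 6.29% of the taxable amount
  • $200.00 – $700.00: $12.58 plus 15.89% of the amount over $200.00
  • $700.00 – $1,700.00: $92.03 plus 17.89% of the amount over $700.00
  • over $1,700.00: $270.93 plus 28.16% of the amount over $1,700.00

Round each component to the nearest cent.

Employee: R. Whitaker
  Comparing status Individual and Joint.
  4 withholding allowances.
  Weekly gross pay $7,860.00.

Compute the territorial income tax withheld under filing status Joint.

$1,784.81

Territorial Income Tax (Joint): taxable = $7,860.00 − 4×$196.00 = $7,076.00
  $270.93 + 28.16% × ($7,076.00 − $1,700.00) = $270.93 + 28.16% × $5,376.00 = $1,784.81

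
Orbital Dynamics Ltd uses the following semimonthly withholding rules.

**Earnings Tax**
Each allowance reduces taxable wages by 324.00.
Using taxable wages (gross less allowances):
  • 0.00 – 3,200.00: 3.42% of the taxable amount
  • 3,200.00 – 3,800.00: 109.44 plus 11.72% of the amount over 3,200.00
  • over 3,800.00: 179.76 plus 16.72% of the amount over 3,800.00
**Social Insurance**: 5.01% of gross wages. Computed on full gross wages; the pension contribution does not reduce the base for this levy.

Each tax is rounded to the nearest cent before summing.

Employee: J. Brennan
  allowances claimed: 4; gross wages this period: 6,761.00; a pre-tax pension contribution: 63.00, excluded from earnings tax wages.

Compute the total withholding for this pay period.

786.34

Earnings Tax: taxable = 6,761.00 − 63.00 − 4×324.00 = 5,402.00
  179.76 + 16.72% × (5,402.00 − 3,800.00) = 179.76 + 16.72% × 1,602.00 = 447.61
Social Insurance: 5.01% × 6,761.00 = 338.73
Total: 447.61 + 338.73 = 786.34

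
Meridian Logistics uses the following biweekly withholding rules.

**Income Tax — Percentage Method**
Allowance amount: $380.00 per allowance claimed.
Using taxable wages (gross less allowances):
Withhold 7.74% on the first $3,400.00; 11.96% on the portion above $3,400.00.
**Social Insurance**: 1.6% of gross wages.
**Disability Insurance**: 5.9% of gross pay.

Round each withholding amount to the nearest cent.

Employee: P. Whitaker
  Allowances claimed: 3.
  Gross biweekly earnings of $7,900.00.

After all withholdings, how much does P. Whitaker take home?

$6,642.48

Income Tax: taxable = $7,900.00 − 3×$380.00 = $6,760.00
  $263.16 + 11.96% × ($6,760.00 − $3,400.00) = $263.16 + 11.96% × $3,360.00 = $665.02
Social Insurance: 1.6% × $7,900.00 = $126.40
Disability Insurance: 5.9% × $7,900.00 = $466.10
Total withheld: $665.02 + $126.40 + $466.10 = $1,257.52
Net pay: $7,900.00 − $1,257.52 = $6,642.48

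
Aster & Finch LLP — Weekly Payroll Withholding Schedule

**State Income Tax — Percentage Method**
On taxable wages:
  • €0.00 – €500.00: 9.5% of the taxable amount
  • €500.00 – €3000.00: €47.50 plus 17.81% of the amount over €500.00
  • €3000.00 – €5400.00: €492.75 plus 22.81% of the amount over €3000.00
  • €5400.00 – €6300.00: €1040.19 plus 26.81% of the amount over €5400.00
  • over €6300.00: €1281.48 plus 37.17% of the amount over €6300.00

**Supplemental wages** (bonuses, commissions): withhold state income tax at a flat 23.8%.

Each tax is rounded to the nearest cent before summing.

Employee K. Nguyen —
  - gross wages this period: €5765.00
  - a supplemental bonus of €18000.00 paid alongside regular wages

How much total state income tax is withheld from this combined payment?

€5422.05

State Income Tax: taxable = €5765.00
  €1040.19 + 26.81% × (€5765.00 − €5400.00) = €1040.19 + 26.81% × €365.00 = €1138.05
Supplemental (23.8% flat on bonus): 23.8% × €18000.00 = €4284.00
Total state income tax: €1138.05 + €4284.00 = €5422.05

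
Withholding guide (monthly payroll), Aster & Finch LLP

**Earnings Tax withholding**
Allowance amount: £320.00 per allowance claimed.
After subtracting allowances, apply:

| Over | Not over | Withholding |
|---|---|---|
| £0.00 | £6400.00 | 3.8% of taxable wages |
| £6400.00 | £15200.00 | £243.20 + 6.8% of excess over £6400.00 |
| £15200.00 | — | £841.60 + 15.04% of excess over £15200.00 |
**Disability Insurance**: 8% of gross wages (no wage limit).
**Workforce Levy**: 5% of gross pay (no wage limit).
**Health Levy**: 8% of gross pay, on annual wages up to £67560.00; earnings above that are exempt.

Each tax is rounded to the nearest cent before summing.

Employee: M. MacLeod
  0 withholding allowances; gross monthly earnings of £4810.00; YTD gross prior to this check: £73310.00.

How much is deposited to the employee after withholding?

£4001.92

Earnings Tax: taxable = £4810.00
  3.8% × £4810.00 = £182.78
Disability Insurance: 8% × £4810.00 = £384.80
Workforce Levy: 5% × £4810.00 = £240.50
Health Levy: YTD £73310.00 ≥ cap £67560.00 → £0.00
Total withheld: £182.78 + £384.80 + £240.50 + £0.00 = £808.08
Net pay: £4810.00 − £808.08 = £4001.92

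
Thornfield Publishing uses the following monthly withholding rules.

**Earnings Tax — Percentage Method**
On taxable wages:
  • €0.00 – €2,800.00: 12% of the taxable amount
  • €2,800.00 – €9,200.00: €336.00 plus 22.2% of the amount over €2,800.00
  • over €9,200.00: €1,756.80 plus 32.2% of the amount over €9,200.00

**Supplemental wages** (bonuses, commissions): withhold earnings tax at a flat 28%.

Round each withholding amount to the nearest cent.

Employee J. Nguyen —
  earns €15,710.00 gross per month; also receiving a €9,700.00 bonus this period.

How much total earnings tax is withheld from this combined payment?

Earnings Tax: taxable = €15,710.00
  €1,756.80 + 32.2% × (€15,710.00 − €9,200.00) = €1,756.80 + 32.2% × €6,510.00 = €3,853.02
Supplemental (28% flat on bonus): 28% × €9,700.00 = €2,716.00
Total earnings tax: €3,853.02 + €2,716.00 = €6,569.02

€6,569.02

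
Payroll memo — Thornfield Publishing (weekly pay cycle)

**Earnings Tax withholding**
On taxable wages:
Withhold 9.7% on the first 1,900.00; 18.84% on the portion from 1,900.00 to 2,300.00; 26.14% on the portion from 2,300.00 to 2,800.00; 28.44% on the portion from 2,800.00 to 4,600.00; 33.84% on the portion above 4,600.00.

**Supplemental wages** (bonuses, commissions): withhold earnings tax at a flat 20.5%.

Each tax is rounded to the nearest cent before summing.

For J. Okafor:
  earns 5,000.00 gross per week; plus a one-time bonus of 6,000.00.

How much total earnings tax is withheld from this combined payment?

Earnings Tax: taxable = 5,000.00
  902.28 + 33.84% × (5,000.00 − 4,600.00) = 902.28 + 33.84% × 400.00 = 1,037.64
Supplemental (20.5% flat on bonus): 20.5% × 6,000.00 = 1,230.00
Total earnings tax: 1,037.64 + 1,230.00 = 2,267.64

2,267.64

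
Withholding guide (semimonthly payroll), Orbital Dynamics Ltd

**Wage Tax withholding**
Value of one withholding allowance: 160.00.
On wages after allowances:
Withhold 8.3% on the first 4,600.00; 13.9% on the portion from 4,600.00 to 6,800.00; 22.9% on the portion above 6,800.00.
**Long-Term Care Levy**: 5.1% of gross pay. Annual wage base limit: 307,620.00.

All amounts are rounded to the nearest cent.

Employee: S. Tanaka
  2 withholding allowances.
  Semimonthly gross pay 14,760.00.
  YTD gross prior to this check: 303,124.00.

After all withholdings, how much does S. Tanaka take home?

12,093.54

Wage Tax: taxable = 14,760.00 − 2×160.00 = 14,440.00
  687.60 + 22.9% × (14,440.00 − 6,800.00) = 687.60 + 22.9% × 7,640.00 = 2,437.16
Long-Term Care Levy: cap 307,620.00 − YTD 303,124.00 = 4,496.00 subject; 5.1% × 4,496.00 = 229.30
Total withheld: 2,437.16 + 229.30 = 2,666.46
Net pay: 14,760.00 − 2,666.46 = 12,093.54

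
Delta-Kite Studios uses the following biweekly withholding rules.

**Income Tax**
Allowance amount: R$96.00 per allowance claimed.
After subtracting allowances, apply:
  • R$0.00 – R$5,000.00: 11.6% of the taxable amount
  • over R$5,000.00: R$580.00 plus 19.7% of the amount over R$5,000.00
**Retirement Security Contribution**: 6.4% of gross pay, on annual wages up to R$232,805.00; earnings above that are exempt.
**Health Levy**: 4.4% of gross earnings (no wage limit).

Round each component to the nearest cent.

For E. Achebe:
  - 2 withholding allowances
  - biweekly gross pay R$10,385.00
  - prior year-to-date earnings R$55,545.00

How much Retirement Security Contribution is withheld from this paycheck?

R$664.64

Retirement Security Contribution: 6.4% × R$10,385.00 = R$664.64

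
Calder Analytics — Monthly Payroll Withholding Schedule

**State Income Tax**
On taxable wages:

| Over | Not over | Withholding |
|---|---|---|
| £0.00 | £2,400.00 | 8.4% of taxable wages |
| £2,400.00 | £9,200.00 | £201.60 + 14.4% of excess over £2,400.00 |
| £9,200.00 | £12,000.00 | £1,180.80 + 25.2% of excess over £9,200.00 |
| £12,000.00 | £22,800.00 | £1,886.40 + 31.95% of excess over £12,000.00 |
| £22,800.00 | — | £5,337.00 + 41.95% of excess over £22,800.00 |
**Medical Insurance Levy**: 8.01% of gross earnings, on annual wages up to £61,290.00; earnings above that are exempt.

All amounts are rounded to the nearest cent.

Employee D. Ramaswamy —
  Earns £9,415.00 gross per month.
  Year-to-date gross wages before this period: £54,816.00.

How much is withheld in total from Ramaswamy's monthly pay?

£1,753.55

State Income Tax: taxable = £9,415.00
  £1,180.80 + 25.2% × (£9,415.00 − £9,200.00) = £1,180.80 + 25.2% × £215.00 = £1,234.98
Medical Insurance Levy: cap £61,290.00 − YTD £54,816.00 = £6,474.00 subject; 8.01% × £6,474.00 = £518.57
Total: £1,234.98 + £518.57 = £1,753.55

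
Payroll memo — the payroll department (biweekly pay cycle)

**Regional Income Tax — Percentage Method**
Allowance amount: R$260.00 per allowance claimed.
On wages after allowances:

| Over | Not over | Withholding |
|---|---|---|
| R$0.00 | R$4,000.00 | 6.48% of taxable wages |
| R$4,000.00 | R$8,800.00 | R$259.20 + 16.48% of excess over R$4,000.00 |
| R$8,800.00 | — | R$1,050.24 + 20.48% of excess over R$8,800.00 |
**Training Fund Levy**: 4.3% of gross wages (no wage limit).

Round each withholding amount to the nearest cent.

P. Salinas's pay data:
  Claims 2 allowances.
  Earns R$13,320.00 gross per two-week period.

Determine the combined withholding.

R$2,442.20

Regional Income Tax: taxable = R$13,320.00 − 2×R$260.00 = R$12,800.00
  R$1,050.24 + 20.48% × (R$12,800.00 − R$8,800.00) = R$1,050.24 + 20.48% × R$4,000.00 = R$1,869.44
Training Fund Levy: 4.3% × R$13,320.00 = R$572.76
Total: R$1,869.44 + R$572.76 = R$2,442.20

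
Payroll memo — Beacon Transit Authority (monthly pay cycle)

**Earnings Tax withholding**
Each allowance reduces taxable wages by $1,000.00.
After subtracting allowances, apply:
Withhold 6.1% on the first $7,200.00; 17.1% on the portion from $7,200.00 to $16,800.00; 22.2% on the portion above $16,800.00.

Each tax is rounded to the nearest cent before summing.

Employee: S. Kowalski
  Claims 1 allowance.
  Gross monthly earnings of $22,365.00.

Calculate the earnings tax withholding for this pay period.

$3,094.23

Earnings Tax: taxable = $22,365.00 − 1×$1,000.00 = $21,365.00
  $2,080.80 + 22.2% × ($21,365.00 − $16,800.00) = $2,080.80 + 22.2% × $4,565.00 = $3,094.23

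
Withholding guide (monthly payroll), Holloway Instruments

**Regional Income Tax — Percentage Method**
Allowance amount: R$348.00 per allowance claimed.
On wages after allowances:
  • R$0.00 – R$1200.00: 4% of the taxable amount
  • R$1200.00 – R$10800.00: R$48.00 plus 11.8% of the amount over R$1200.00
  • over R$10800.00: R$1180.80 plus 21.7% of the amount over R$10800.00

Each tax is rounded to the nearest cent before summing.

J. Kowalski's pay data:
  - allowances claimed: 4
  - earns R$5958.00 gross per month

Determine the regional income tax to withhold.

Regional Income Tax: taxable = R$5958.00 − 4×R$348.00 = R$4566.00
  R$48.00 + 11.8% × (R$4566.00 − R$1200.00) = R$48.00 + 11.8% × R$3366.00 = R$445.19

R$445.19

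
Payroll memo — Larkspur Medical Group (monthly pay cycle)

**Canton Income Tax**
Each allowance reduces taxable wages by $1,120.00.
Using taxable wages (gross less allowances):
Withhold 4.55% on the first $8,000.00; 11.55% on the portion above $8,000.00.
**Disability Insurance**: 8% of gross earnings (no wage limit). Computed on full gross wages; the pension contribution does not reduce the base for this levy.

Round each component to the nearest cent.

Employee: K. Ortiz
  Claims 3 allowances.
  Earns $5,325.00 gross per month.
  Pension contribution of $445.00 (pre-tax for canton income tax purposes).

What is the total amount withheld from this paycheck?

$495.16

Canton Income Tax: taxable = $5,325.00 − $445.00 − 3×$1,120.00 = $1,520.00
  4.55% × $1,520.00 = $69.16
Disability Insurance: 8% × $5,325.00 = $426.00
Total: $69.16 + $426.00 = $495.16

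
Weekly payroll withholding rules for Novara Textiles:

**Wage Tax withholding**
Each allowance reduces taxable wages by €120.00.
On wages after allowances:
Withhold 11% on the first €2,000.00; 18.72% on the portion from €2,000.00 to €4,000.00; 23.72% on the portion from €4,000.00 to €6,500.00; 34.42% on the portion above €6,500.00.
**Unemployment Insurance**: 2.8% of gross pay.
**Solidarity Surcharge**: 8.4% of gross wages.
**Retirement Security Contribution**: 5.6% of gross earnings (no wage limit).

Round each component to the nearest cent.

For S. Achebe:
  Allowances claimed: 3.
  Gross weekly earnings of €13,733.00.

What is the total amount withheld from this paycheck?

€5,860.23

Wage Tax: taxable = €13,733.00 − 3×€120.00 = €13,373.00
  €1,187.40 + 34.42% × (€13,373.00 − €6,500.00) = €1,187.40 + 34.42% × €6,873.00 = €3,553.09
Unemployment Insurance: 2.8% × €13,733.00 = €384.52
Solidarity Surcharge: 8.4% × €13,733.00 = €1,153.57
Retirement Security Contribution: 5.6% × €13,733.00 = €769.05
Total: €3,553.09 + €384.52 + €1,153.57 + €769.05 = €5,860.23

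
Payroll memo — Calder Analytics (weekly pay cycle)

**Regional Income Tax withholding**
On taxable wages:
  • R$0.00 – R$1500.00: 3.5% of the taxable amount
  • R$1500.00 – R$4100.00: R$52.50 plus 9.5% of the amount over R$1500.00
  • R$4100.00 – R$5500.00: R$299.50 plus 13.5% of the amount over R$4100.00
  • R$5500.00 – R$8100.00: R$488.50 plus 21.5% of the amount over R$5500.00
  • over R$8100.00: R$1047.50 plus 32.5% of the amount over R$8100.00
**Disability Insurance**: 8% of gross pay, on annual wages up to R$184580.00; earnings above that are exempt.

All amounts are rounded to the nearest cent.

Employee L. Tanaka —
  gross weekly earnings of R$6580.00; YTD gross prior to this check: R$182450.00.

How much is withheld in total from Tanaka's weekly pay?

Regional Income Tax: taxable = R$6580.00
  R$488.50 + 21.5% × (R$6580.00 − R$5500.00) = R$488.50 + 21.5% × R$1080.00 = R$720.70
Disability Insurance: cap R$184580.00 − YTD R$182450.00 = R$2130.00 subject; 8% × R$2130.00 = R$170.40
Total: R$720.70 + R$170.40 = R$891.10

R$891.10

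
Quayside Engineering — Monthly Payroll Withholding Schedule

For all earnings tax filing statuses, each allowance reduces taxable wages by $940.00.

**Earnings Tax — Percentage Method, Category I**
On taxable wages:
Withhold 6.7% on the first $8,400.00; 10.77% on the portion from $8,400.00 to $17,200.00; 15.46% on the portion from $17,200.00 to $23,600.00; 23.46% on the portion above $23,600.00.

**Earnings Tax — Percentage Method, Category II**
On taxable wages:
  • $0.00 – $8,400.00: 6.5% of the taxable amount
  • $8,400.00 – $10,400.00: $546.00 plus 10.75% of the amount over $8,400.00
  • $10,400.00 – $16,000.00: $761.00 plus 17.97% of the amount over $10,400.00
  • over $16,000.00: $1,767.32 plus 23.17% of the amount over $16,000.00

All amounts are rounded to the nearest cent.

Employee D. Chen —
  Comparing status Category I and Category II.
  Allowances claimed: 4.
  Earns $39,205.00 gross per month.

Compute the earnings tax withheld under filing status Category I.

Earnings Tax (Category I): taxable = $39,205.00 − 4×$940.00 = $35,445.00
  $2,500.00 + 23.46% × ($35,445.00 − $23,600.00) = $2,500.00 + 23.46% × $11,845.00 = $5,278.84

$5,278.84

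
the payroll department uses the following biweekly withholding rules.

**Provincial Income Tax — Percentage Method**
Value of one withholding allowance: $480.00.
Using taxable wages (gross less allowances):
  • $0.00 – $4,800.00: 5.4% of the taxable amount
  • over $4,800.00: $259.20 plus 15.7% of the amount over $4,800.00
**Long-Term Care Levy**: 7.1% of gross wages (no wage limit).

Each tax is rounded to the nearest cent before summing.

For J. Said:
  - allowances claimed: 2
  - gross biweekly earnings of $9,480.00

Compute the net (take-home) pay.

Provincial Income Tax: taxable = $9,480.00 − 2×$480.00 = $8,520.00
  $259.20 + 15.7% × ($8,520.00 − $4,800.00) = $259.20 + 15.7% × $3,720.00 = $843.24
Long-Term Care Levy: 7.1% × $9,480.00 = $673.08
Total withheld: $843.24 + $673.08 = $1,516.32
Net pay: $9,480.00 − $1,516.32 = $7,963.68

$7,963.68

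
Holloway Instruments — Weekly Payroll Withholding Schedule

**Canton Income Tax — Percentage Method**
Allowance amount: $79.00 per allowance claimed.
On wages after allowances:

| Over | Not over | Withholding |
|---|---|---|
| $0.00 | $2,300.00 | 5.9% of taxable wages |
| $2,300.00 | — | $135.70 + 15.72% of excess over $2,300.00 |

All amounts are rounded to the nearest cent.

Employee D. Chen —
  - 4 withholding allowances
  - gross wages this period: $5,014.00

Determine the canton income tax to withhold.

$512.67

Canton Income Tax: taxable = $5,014.00 − 4×$79.00 = $4,698.00
  $135.70 + 15.72% × ($4,698.00 − $2,300.00) = $135.70 + 15.72% × $2,398.00 = $512.67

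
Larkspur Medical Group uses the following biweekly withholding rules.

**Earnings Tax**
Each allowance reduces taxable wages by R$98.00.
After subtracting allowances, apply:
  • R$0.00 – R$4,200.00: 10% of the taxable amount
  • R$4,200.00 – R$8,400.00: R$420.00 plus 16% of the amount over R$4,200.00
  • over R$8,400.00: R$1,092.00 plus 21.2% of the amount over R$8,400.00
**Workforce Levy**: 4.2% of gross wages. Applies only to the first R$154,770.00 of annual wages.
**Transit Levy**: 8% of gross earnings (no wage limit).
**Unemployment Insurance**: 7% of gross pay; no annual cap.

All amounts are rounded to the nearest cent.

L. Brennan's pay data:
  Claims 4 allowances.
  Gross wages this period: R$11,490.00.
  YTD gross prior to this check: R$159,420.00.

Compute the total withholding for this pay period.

R$3,387.48

Earnings Tax: taxable = R$11,490.00 − 4×R$98.00 = R$11,098.00
  R$1,092.00 + 21.2% × (R$11,098.00 − R$8,400.00) = R$1,092.00 + 21.2% × R$2,698.00 = R$1,663.98
Workforce Levy: YTD R$159,420.00 ≥ cap R$154,770.00 → R$0.00
Transit Levy: 8% × R$11,490.00 = R$919.20
Unemployment Insurance: 7% × R$11,490.00 = R$804.30
Total: R$1,663.98 + R$0.00 + R$919.20 + R$804.30 = R$3,387.48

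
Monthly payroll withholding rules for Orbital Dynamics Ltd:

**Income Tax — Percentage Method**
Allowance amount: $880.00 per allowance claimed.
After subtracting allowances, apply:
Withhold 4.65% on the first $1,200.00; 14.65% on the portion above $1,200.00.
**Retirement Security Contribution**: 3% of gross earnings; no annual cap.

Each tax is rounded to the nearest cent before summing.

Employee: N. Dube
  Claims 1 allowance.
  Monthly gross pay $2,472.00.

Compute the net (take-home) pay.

Income Tax: taxable = $2,472.00 − 1×$880.00 = $1,592.00
  $55.80 + 14.65% × ($1,592.00 − $1,200.00) = $55.80 + 14.65% × $392.00 = $113.23
Retirement Security Contribution: 3% × $2,472.00 = $74.16
Total withheld: $113.23 + $74.16 = $187.39
Net pay: $2,472.00 − $187.39 = $2,284.61

$2,284.61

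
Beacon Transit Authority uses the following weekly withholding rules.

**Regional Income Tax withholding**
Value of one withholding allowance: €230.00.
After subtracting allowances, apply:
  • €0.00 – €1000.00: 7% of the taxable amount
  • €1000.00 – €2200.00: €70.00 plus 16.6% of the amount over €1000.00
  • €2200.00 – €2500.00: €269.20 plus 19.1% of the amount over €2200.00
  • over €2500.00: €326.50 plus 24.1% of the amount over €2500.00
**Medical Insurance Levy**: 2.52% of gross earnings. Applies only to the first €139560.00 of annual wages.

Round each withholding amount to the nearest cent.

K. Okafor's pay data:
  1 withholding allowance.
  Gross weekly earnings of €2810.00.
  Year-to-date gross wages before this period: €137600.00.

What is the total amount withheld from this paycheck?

€395.17

Regional Income Tax: taxable = €2810.00 − 1×€230.00 = €2580.00
  €326.50 + 24.1% × (€2580.00 − €2500.00) = €326.50 + 24.1% × €80.00 = €345.78
Medical Insurance Levy: cap €139560.00 − YTD €137600.00 = €1960.00 subject; 2.52% × €1960.00 = €49.39
Total: €345.78 + €49.39 = €395.17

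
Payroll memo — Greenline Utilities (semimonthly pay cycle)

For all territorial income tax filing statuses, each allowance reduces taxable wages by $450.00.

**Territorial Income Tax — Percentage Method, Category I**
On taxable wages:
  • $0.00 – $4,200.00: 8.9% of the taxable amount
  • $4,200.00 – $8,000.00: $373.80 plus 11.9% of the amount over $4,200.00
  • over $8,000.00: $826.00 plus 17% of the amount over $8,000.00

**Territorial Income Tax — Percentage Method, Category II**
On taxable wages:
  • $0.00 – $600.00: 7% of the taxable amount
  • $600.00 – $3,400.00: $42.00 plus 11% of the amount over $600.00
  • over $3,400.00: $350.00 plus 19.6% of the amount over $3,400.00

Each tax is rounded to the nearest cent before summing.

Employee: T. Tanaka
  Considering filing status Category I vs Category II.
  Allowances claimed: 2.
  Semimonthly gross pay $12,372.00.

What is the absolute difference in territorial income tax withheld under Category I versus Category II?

$515.87

Territorial Income Tax (Category I): taxable = $12,372.00 − 2×$450.00 = $11,472.00
  $826.00 + 17% × ($11,472.00 − $8,000.00) = $826.00 + 17% × $3,472.00 = $1,416.24
Territorial Income Tax (Category II): taxable = $12,372.00 − 2×$450.00 = $11,472.00
  $350.00 + 19.6% × ($11,472.00 − $3,400.00) = $350.00 + 19.6% × $8,072.00 = $1,932.11
Difference: |$1,416.24 − $1,932.11| = $515.87 (higher under Category II)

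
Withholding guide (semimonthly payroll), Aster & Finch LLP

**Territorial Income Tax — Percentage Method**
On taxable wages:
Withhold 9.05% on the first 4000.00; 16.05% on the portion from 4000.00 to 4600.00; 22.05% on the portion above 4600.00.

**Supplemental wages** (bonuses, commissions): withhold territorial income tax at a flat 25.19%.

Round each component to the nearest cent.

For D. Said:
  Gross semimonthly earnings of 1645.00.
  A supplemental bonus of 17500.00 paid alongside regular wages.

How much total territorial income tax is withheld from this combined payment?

Territorial Income Tax: taxable = 1645.00
  9.05% × 1645.00 = 148.87
Supplemental (25.19% flat on bonus): 25.19% × 17500.00 = 4408.25
Total territorial income tax: 148.87 + 4408.25 = 4557.12

4557.12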